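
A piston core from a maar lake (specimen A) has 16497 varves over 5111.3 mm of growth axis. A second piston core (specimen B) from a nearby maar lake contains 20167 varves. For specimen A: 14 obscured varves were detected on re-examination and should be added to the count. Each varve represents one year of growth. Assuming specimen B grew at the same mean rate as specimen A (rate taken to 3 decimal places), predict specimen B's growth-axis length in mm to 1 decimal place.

Specimen A: correcting the raw count gives 16497 + 14 = 16511 true varves.
A: Extension rate ≈ 5111.3 / 16511 = 0.310 mm per year.
Length of B = 0.310 × 20167 = 6251.8 mm.

6251.8 mm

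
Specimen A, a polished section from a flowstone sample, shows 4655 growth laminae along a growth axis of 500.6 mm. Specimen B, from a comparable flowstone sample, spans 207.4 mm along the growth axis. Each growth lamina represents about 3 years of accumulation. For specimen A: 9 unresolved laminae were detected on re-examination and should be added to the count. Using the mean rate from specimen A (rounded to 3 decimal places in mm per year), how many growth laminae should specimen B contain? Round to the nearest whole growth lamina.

Specimen A: adjusted count: 4655 + 9 = 4664 growth laminae.
Specimen A: multiplying by 3 years per growth lamina: 4664 × 3 = 13992 years.
A: 500.6 mm over 13992 years gives 500.6 / 13992 ≈ 0.036 mm/year.
Specimen B: 207.4 mm / 0.036 mm per year = 5761.11 years; at 3 years per growth lamina that is 5761.11 / 3 ≈ 1920 growth laminae.

1920 growth laminae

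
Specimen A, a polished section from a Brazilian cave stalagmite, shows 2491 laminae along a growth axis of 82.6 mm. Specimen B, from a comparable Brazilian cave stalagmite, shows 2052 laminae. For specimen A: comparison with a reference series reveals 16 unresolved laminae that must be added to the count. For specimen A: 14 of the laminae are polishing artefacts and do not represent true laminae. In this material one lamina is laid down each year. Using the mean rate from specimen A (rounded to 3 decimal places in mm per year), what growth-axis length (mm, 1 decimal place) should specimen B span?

Specimen A: adjusted count: 2491 − 14 + 16 = 2493 laminae.
A: Extension rate ≈ 82.6 / 2493 = 0.033 mm per year.
For B, 0.033 mm/year × 2052 years = 67.7 mm.

67.7 mm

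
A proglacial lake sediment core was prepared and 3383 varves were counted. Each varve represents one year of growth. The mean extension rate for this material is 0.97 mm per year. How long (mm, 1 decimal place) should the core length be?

3281.5 mm

The record spans 3383 years at 0.97 mm per year.
Predicted length = 0.97 mm/year × 3383 years = 3281.5 mm.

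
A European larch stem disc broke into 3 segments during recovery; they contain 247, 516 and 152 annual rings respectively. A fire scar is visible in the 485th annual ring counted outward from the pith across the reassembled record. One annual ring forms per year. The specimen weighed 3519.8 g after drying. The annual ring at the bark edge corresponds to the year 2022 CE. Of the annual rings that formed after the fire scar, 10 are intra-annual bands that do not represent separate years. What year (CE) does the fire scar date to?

Total annual rings = 247 + 516 + 152 = 915.
Between annual ring 485 and the bark edge there are 915 − 485 = 430 annual rings.
Removing the 10 false annual rings leaves 430 − 10 = 420 true annual rings beyond the fire scar.
The annual ring at the bark edge is 2022 CE, so the fire scar dates to 2022 − 420 = 1602 CE.

1602 CE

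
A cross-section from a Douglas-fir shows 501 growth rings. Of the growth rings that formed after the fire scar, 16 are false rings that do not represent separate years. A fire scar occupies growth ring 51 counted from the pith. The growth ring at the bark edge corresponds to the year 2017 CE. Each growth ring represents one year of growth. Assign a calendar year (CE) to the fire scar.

1583 CE

Between growth ring 51 and the bark edge there are 501 − 51 = 450 growth rings.
450 − 16 false = 434 true growth rings after the fire scar.
2017 − 434 = 1583 CE.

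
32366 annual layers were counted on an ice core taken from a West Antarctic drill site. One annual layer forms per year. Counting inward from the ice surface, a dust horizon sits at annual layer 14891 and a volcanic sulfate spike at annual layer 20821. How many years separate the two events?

5930 yr

The two markers are separated by 20821 − 14891 = 5930 annual layers.
At one annual layer per year, 5930 years elapsed between them.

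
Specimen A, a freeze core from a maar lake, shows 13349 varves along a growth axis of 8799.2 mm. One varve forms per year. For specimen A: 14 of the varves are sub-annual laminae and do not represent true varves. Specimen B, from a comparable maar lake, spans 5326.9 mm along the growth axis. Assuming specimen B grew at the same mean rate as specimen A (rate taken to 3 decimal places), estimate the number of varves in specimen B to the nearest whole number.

8071 varves

Specimen A: after corrections the count is 13349 − 14 = 13335 varves.
A: Extension rate ≈ 8799.2 / 13335 = 0.660 mm/year.
For B, 5326.9 / 0.660 = 8071.06 years ≈ 8071 varves.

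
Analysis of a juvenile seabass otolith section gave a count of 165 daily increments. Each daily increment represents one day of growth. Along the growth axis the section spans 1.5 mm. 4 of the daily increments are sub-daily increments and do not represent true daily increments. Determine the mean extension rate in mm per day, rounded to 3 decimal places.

Adjusted count: 165 − 4 = 161 daily increments.
Extension rate ≈ 1.5 / 161 = 0.009 mm per day.

0.009 mm per day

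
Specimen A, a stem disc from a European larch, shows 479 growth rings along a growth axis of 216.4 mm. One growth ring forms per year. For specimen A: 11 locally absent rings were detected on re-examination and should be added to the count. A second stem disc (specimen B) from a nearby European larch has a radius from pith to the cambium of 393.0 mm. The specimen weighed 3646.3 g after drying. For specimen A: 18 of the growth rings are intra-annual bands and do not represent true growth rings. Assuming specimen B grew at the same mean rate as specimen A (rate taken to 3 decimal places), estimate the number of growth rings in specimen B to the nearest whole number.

858 growth rings

Specimen A: adjusted count: 479 − 18 + 11 = 472 growth rings.
A: 216.4 mm over 472 years gives 216.4 / 472 ≈ 0.458 mm/year.
For B, 393.0 / 0.458 = 858.08 years ≈ 858 growth rings.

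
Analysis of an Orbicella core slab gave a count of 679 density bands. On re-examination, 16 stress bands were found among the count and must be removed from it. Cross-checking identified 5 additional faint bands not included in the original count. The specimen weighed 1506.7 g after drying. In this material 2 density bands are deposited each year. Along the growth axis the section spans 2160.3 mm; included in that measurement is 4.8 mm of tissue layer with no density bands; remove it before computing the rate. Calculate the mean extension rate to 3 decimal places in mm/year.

6.454 mm/year

Correcting the raw count gives 679 − 16 + 5 = 668 true density bands.
668 density bands at 2 per year is 668 / 2 = 334 years.
Removing the 4.8 mm offcut leaves 2160.3 − 4.8 = 2155.5 mm.
Mean rate = 2155.5 mm / 334 years ≈ 6.454 mm/year.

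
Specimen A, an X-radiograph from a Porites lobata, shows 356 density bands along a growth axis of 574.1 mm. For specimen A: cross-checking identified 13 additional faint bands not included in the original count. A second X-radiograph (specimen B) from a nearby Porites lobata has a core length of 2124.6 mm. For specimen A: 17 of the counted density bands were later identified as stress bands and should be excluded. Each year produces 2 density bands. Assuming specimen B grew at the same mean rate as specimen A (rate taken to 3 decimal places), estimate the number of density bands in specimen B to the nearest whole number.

Specimen A: adjusted count: 356 − 17 + 13 = 352 density bands.
Specimen A: 352 density bands at 2 per year is 352 / 2 = 176 years.
A: 574.1 mm over 176 years gives 574.1 / 176 ≈ 3.262 mm per year.
B spans 2124.6 / 3.262 = 651.32 years; at 2 density bands per year that is 651.32 × 2 ≈ 1303 density bands.

1303 density bands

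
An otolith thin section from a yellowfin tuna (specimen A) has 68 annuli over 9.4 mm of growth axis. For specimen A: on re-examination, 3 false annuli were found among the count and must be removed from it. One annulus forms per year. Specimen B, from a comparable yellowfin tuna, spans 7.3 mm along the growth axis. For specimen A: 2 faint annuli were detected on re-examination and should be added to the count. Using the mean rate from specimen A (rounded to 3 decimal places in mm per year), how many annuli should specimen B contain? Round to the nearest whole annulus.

Specimen A: true annulus count = 68 − 3 + 2 = 67.
A: 9.4 mm over 67 years gives 9.4 / 67 ≈ 0.140 mm/yr.
B spans 7.3 / 0.140 = 52.14 years ≈ 52 annuli.

52 annuli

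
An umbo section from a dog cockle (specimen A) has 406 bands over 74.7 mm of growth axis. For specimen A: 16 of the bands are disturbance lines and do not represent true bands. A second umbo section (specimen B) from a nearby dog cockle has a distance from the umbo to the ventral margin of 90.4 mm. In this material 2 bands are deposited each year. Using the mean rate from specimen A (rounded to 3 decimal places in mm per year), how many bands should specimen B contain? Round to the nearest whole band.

Specimen A: correcting the raw count gives 406 − 16 = 390 true bands.
Specimen A: 390 bands at 2 per year is 390 / 2 = 195 years.
A: 74.7 mm over 195 years gives 74.7 / 195 ≈ 0.383 mm/yr.
Specimen B: 90.4 mm / 0.383 mm per year = 236.03 years; at 2 bands per year that is 236.03 × 2 ≈ 472 bands.

472 bands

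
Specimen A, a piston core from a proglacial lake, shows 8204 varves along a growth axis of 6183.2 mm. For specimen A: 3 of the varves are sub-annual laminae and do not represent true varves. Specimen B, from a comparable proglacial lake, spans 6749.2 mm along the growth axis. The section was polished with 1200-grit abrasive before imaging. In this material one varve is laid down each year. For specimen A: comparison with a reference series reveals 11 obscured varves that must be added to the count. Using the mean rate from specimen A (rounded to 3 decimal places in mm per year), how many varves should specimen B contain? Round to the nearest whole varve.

8963 varves

Specimen A: after corrections the count is 8204 − 3 + 11 = 8212 varves.
A: 6183.2 mm over 8212 years gives 6183.2 / 8212 ≈ 0.753 mm/yr.
For B, 6749.2 / 0.753 = 8963.08 years ≈ 8963 varves.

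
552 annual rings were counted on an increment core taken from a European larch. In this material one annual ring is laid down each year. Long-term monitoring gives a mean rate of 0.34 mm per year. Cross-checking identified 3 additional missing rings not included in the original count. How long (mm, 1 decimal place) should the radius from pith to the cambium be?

188.7 mm

Adjusted count: 552 + 3 = 555 annual rings.
555 years at 0.34 mm/year gives 0.34 × 555 = 188.7 mm.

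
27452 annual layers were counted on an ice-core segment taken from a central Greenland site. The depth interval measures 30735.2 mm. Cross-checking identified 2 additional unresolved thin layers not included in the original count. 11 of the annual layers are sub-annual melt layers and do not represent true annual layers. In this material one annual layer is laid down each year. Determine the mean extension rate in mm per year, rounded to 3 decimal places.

1.120 mm per year

After corrections the count is 27452 − 11 + 2 = 27443 annual layers.
Extension rate ≈ 30735.2 / 27443 = 1.120 mm per year.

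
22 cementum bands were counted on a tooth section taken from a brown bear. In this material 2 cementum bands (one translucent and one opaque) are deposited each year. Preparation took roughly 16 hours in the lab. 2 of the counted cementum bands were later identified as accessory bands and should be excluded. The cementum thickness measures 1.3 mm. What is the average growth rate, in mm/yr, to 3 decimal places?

Adjusted count: 22 − 2 = 20 cementum bands.
Dividing by 2 cementum bands per year: 20 / 2 = 10 years.
Mean rate = 1.3 mm / 10 years ≈ 0.130 mm/yr.

0.130 mm/yr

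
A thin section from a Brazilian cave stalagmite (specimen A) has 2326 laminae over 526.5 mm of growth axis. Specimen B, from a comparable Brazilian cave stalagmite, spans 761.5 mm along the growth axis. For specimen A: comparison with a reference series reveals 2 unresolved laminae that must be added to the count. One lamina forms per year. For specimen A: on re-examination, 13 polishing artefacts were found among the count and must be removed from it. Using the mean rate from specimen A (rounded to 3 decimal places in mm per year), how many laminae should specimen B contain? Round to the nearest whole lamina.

Specimen A: after corrections the count is 2326 − 13 + 2 = 2315 laminae.
A: Extension rate ≈ 526.5 / 2315 = 0.227 mm/year.
Specimen B: 761.5 mm / 0.227 mm per year = 3354.63 years ≈ 3355 laminae.

3355 laminae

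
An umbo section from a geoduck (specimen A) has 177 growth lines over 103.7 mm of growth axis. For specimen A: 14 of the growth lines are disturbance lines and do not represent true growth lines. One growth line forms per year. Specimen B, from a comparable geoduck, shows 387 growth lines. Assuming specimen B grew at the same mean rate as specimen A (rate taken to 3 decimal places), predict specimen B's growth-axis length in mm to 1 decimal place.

246.1 mm

Specimen A: after corrections the count is 177 − 14 = 163 growth lines.
A: Mean rate = 103.7 mm / 163 years ≈ 0.636 mm/year.
For B, 0.636 mm/year × 387 years = 246.1 mm.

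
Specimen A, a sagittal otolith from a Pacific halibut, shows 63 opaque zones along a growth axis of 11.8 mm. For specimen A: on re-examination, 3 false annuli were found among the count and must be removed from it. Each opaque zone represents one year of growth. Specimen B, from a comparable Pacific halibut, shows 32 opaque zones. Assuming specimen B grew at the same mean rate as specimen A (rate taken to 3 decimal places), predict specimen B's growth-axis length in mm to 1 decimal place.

6.3 mm

Specimen A: true opaque zone count = 63 − 3 = 60.
A: Extension rate ≈ 11.8 / 60 = 0.197 mm/year.
For B, 0.197 mm/year × 32 years = 6.3 mm.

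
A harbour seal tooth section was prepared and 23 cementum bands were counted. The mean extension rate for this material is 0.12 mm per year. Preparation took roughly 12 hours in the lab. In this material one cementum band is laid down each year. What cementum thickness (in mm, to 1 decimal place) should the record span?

23 years of growth are recorded.
Length ≈ 0.12 × 23 = 2.8 mm.

2.8 mm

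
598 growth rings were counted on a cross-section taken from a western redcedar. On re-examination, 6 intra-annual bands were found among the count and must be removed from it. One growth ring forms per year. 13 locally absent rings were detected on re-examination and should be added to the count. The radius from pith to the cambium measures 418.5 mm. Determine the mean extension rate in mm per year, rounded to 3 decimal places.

0.692 mm per year

True growth ring count = 598 − 6 + 13 = 605.
418.5 mm over 605 years gives 418.5 / 605 ≈ 0.692 mm per year.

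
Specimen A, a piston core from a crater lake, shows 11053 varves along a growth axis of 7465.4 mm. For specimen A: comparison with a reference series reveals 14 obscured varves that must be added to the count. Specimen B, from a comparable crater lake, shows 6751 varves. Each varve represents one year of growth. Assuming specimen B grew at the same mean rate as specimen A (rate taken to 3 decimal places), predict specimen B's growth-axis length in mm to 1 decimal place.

4556.9 mm

Specimen A: after corrections the count is 11053 + 14 = 11067 varves.
A: Extension rate ≈ 7465.4 / 11067 = 0.675 mm/year.
Length of B = 0.675 × 6751 = 4556.9 mm.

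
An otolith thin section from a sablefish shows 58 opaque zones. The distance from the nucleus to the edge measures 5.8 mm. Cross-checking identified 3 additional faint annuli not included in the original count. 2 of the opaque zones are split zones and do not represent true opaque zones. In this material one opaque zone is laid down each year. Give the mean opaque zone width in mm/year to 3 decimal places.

True opaque zone count = 58 − 2 + 3 = 59.
Extension rate ≈ 5.8 / 59 = 0.098 mm/year.

0.098 mm/year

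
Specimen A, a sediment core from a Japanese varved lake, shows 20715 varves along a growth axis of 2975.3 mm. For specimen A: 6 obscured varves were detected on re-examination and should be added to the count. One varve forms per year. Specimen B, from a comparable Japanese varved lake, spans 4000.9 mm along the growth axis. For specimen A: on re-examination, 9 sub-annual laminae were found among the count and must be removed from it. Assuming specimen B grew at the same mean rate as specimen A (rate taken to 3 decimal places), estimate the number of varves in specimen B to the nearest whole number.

27784 varves

Specimen A: true varve count = 20715 − 9 + 6 = 20712.
A: Extension rate ≈ 2975.3 / 20712 = 0.144 mm/yr.
B spans 4000.9 / 0.144 = 27784.03 years ≈ 27784 varves.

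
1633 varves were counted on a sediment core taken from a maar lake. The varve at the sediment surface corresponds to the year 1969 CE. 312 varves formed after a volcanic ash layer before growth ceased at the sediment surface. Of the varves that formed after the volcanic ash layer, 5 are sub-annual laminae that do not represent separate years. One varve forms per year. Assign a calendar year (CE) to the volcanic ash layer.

312 varves formed after the volcanic ash layer.
312 − 5 false = 307 true varves after the volcanic ash layer.
1969 − 307 = 1662 CE.

1662 CE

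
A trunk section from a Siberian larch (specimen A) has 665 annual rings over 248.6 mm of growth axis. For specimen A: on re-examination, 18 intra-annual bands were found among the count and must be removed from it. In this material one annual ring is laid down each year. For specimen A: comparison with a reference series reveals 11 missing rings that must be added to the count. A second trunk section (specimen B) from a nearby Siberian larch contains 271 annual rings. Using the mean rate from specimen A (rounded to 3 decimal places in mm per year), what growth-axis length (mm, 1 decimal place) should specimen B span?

102.4 mm

Specimen A: correcting the raw count gives 665 − 18 + 11 = 658 true annual rings.
A: 248.6 mm over 658 years gives 248.6 / 658 ≈ 0.378 mm/yr.
B's length ≈ 0.378 × 271 = 102.4 mm.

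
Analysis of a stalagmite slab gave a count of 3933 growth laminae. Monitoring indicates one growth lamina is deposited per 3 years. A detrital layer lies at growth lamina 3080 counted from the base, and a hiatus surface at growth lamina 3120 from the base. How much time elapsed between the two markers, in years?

The two markers are separated by 3120 − 3080 = 40 growth laminae.
At 3 years per growth lamina, 40 × 3 = 120 years.

120 yr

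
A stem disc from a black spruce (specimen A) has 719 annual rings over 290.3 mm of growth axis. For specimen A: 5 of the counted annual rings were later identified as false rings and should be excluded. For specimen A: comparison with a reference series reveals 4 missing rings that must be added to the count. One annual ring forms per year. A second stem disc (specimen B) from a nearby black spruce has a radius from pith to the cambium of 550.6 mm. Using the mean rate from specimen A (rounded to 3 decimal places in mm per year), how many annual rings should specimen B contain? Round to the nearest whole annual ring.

1363 annual rings

Specimen A: true annual ring count = 719 − 5 + 4 = 718.
A: Mean rate = 290.3 mm / 718 years ≈ 0.404 mm/year.
B spans 550.6 / 0.404 = 1362.87 years ≈ 1363 annual rings.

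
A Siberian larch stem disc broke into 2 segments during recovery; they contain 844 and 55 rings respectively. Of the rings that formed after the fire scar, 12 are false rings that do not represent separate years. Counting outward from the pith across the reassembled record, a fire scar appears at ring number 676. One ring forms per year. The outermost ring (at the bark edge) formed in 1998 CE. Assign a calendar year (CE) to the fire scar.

Total rings = 844 + 55 = 899.
Between ring 676 and the bark edge there are 899 − 676 = 223 rings.
Removing the 12 false rings leaves 223 − 12 = 211 true rings beyond the fire scar.
The ring at the bark edge is 1998 CE, so the fire scar dates to 1998 − 211 = 1787 CE.

1787 CE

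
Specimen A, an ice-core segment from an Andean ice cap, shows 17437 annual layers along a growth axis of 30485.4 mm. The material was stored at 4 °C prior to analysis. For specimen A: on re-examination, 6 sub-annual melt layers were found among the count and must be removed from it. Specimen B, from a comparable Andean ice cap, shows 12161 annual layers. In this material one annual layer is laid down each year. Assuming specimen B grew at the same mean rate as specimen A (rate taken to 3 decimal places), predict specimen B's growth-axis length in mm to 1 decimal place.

21269.6 mm

Specimen A: after corrections the count is 17437 − 6 = 17431 annual layers.
A: Extension rate ≈ 30485.4 / 17431 = 1.749 mm/year.
B's length ≈ 1.749 × 12161 = 21269.6 mm.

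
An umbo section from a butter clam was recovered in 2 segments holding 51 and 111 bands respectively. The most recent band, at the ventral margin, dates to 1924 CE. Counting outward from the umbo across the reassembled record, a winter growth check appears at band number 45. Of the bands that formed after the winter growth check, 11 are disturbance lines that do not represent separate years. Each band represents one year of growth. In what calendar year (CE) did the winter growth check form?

1818 CE

Total bands = 51 + 111 = 162.
Between band 45 and the ventral margin there are 162 − 45 = 117 bands.
Excluding 11 false bands: 117 − 11 = 106.
The band at the ventral margin is 1924 CE, so the winter growth check dates to 1924 − 106 = 1818 CE.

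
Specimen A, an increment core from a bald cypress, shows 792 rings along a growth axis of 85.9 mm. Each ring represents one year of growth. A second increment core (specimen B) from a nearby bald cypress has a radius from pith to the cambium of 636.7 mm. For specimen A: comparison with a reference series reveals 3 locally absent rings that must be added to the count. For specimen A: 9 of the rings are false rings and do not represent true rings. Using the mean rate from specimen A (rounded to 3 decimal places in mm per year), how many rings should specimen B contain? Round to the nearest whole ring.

5841 rings

Specimen A: correcting the raw count gives 792 − 9 + 3 = 786 true rings.
A: 85.9 mm over 786 years gives 85.9 / 786 ≈ 0.109 mm per year.
For B, 636.7 / 0.109 = 5841.28 years ≈ 5841 rings.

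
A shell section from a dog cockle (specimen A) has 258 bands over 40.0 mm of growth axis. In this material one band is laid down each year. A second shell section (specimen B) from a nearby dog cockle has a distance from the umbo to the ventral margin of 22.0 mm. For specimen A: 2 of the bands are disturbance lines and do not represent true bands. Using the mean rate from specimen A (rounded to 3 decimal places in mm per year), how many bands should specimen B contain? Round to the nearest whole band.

Specimen A: adjusted count: 258 − 2 = 256 bands.
A: Extension rate ≈ 40.0 / 256 = 0.156 mm/year.
Specimen B: 22.0 mm / 0.156 mm per year = 141.03 years ≈ 141 bands.

141 bands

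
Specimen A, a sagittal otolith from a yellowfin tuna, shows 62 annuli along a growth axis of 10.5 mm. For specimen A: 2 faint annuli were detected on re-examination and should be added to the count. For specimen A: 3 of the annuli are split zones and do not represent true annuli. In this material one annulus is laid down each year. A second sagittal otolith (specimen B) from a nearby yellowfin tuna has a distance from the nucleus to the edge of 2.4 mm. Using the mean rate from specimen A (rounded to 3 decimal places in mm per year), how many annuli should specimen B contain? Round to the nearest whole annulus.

Specimen A: after corrections the count is 62 − 3 + 2 = 61 annuli.
A: Mean rate = 10.5 mm / 61 years ≈ 0.172 mm/yr.
B spans 2.4 / 0.172 = 13.95 years ≈ 14 annuli.

14 annuli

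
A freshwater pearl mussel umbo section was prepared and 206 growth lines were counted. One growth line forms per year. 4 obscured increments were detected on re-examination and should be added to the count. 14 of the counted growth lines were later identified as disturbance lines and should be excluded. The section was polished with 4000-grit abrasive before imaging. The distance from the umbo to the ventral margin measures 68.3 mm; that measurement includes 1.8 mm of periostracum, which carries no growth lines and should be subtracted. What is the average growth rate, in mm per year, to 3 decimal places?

0.339 mm per year

True growth line count = 206 − 14 + 4 = 196.
Removing the 1.8 mm offcut leaves 68.3 − 1.8 = 66.5 mm.
66.5 mm over 196 years gives 66.5 / 196 ≈ 0.339 mm per year.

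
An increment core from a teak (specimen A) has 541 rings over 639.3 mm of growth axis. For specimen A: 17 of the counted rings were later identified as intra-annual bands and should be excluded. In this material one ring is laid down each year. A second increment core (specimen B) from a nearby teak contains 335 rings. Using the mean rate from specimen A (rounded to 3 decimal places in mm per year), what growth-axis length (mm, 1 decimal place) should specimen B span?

Specimen A: adjusted count: 541 − 17 = 524 rings.
A: 639.3 mm over 524 years gives 639.3 / 524 ≈ 1.220 mm/year.
For B, 1.220 mm/year × 335 years = 408.7 mm.

408.7 mm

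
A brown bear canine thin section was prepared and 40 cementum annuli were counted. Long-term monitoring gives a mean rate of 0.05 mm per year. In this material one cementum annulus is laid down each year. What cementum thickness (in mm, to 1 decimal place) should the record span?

2.0 mm

The record spans 40 years at 0.05 mm per year.
40 years at 0.05 mm/year gives 0.05 × 40 = 2.0 mm.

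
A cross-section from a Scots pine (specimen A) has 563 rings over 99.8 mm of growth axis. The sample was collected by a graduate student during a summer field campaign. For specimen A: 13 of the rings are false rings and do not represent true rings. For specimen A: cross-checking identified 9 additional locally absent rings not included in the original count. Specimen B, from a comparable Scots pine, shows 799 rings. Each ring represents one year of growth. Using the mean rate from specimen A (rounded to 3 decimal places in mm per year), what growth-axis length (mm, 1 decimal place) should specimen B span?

Specimen A: adjusted count: 563 − 13 + 9 = 559 rings.
A: 99.8 mm over 559 years gives 99.8 / 559 ≈ 0.179 mm/year.
For B, 0.179 mm/year × 799 years = 143.0 mm.

143.0 mm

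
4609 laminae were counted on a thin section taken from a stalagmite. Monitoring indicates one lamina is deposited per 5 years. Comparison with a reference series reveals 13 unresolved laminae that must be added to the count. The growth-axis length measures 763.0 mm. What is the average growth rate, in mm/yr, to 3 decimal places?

Adjusted count: 4609 + 13 = 4622 laminae.
4622 laminae at 5 years each span 4622 × 5 = 23110 years.
Extension rate ≈ 763.0 / 23110 = 0.033 mm/yr.

0.033 mm/yr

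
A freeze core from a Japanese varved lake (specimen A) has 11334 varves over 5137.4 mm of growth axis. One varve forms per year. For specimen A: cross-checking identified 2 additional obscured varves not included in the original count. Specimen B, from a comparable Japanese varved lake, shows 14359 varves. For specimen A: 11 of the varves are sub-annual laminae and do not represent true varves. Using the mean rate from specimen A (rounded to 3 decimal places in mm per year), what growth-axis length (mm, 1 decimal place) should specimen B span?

6519.0 mm

Specimen A: after corrections the count is 11334 − 11 + 2 = 11325 varves.
A: Mean rate = 5137.4 mm / 11325 years ≈ 0.454 mm/yr.
Length of B = 0.454 × 14359 = 6519.0 mm.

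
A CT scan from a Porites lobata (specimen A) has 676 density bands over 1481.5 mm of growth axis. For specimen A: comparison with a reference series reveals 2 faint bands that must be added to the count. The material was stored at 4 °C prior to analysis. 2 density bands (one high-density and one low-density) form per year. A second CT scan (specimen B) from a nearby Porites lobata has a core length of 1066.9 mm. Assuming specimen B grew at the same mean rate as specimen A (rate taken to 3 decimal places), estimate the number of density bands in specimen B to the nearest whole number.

Specimen A: true density band count = 676 + 2 = 678.
Specimen A: with 2 density bands per year, 678 / 2 = 339 years.
A: Mean rate = 1481.5 mm / 339 years ≈ 4.370 mm/year.
Specimen B: 1066.9 mm / 4.370 mm per year = 244.14 years; at 2 density bands per year that is 244.14 × 2 ≈ 488 density bands.

488 density bands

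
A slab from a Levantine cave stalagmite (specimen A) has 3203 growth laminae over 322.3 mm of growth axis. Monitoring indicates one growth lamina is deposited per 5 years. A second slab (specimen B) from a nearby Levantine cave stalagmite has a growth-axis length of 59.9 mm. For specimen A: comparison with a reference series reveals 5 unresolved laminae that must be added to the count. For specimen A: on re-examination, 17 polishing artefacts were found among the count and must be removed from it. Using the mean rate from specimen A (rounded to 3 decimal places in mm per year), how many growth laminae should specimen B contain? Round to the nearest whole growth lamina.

Specimen A: correcting the raw count gives 3203 − 17 + 5 = 3191 true growth laminae.
Specimen A: at 5 years per growth lamina, 3191 × 5 = 15955 years.
A: Mean rate = 322.3 mm / 15955 years ≈ 0.020 mm/year.
B spans 59.9 / 0.020 = 2995.00 years; at 5 years per growth lamina that is 2995.00 / 5 ≈ 599 growth laminae.

599 growth laminae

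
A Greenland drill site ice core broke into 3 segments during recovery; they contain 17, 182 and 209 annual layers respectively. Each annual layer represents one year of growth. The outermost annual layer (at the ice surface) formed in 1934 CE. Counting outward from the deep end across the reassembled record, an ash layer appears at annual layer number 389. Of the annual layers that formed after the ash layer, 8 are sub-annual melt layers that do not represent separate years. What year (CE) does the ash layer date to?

1923 CE

Total annual layers = 17 + 182 + 209 = 408.
408 − 389 = 19 annual layers lie beyond the ash layer toward the ice surface.
Excluding 8 false annual layers: 19 − 8 = 11.
The annual layer at the ice surface is 1934 CE, so the ash layer dates to 1934 − 11 = 1923 CE.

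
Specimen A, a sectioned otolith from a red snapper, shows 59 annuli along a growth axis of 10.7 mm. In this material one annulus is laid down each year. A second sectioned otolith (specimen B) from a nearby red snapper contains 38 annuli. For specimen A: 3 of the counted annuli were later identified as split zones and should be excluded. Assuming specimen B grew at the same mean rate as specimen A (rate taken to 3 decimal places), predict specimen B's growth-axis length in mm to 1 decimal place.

7.3 mm

Specimen A: adjusted count: 59 − 3 = 56 annuli.
A: Extension rate ≈ 10.7 / 56 = 0.191 mm per year.
For B, 0.191 mm/year × 38 years = 7.3 mm.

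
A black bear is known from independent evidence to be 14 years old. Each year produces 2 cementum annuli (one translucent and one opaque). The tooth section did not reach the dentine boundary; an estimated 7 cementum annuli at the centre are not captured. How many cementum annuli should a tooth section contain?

With 2 cementum annuli per year, 14 years would produce 14 × 2 = 28 cementum annuli.
28 − 7 missed = 21 cementum annuli expected in the prepared section.

21 cementum annuli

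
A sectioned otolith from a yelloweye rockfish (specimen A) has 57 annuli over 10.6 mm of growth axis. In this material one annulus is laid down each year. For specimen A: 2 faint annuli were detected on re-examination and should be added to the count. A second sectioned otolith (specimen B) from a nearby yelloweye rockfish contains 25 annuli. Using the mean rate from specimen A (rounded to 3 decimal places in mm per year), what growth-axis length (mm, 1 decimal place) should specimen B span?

Specimen A: correcting the raw count gives 57 + 2 = 59 true annuli.
A: 10.6 mm over 59 years gives 10.6 / 59 ≈ 0.180 mm/yr.
B's length ≈ 0.180 × 25 = 4.5 mm.

4.5 mm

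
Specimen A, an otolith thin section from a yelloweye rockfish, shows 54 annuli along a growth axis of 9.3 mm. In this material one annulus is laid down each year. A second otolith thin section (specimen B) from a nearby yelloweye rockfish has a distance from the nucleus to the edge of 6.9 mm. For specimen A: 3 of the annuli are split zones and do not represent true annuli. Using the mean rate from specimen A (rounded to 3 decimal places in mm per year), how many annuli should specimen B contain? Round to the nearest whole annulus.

Specimen A: after corrections the count is 54 − 3 = 51 annuli.
A: 9.3 mm over 51 years gives 9.3 / 51 ≈ 0.182 mm per year.
Specimen B: 6.9 mm / 0.182 mm per year = 37.91 years ≈ 38 annuli.

38 annuli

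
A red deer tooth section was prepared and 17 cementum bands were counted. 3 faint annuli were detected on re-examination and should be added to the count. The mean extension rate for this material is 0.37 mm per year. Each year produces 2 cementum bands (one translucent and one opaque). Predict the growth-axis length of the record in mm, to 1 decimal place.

After corrections the count is 17 + 3 = 20 cementum bands.
With 2 cementum bands per year, 20 / 2 = 10 years.
Predicted length = 0.37 mm/year × 10 years = 3.7 mm.

3.7 mm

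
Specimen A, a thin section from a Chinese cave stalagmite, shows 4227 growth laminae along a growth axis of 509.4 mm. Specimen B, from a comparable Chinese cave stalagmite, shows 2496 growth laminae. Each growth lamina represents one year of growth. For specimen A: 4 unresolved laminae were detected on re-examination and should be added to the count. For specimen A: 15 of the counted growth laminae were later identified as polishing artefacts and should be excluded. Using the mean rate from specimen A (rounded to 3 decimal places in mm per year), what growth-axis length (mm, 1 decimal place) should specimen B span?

302.0 mm

Specimen A: after corrections the count is 4227 − 15 + 4 = 4216 growth laminae.
A: 509.4 mm over 4216 years gives 509.4 / 4216 ≈ 0.121 mm per year.
For B, 0.121 mm/year × 2496 years = 302.0 mm.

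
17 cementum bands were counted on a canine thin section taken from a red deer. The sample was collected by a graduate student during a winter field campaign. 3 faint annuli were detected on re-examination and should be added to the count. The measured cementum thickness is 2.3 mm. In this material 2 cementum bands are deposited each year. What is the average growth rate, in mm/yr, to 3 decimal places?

Correcting the raw count gives 17 + 3 = 20 true cementum bands.
20 cementum bands at 2 per year is 20 / 2 = 10 years.
2.3 mm over 10 years gives 2.3 / 10 ≈ 0.230 mm/yr.

0.230 mm/yr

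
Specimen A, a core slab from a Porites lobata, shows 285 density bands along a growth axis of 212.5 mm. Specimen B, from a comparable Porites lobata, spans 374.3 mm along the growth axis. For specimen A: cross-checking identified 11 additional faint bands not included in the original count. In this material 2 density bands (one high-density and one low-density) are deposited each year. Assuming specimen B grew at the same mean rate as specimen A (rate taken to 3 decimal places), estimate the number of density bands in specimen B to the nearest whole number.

521 density bands

Specimen A: adjusted count: 285 + 11 = 296 density bands.
Specimen A: with 2 density bands per year, 296 / 2 = 148 years.
A: Mean rate = 212.5 mm / 148 years ≈ 1.436 mm/year.
Specimen B: 374.3 mm / 1.436 mm per year = 260.65 years; at 2 density bands per year that is 260.65 × 2 ≈ 521 density bands.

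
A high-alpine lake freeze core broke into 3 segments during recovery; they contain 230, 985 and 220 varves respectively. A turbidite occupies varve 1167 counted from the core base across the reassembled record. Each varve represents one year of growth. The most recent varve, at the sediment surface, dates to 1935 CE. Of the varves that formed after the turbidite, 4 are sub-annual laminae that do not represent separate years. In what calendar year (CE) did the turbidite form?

1671 CE

Total varves = 230 + 985 + 220 = 1435.
The turbidite sits at varve 1167 from the core base, so 1435 − 1167 = 268 varves formed after it.
Excluding 4 false varves: 268 − 4 = 264.
Counting back 264 years from 1935 CE places the turbidite in 1935 − 264 = 1671 CE.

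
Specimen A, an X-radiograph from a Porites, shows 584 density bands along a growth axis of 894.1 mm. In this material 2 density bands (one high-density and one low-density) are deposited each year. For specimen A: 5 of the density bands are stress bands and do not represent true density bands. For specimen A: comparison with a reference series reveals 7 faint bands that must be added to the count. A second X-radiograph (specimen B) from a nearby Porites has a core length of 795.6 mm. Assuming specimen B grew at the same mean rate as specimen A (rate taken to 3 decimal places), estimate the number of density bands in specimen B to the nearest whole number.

Specimen A: correcting the raw count gives 584 − 5 + 7 = 586 true density bands.
Specimen A: 586 density bands at 2 per year is 586 / 2 = 293 years.
A: 894.1 mm over 293 years gives 894.1 / 293 ≈ 3.052 mm per year.
Specimen B: 795.6 mm / 3.052 mm per year = 260.68 years; at 2 density bands per year that is 260.68 × 2 ≈ 521 density bands.

521 density bands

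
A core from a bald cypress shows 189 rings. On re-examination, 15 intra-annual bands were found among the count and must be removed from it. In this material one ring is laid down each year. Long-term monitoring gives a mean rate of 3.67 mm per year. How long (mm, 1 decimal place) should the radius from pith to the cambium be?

Correcting the raw count gives 189 − 15 = 174 true rings.
Predicted length = 3.67 mm/year × 174 years = 638.6 mm.

638.6 mm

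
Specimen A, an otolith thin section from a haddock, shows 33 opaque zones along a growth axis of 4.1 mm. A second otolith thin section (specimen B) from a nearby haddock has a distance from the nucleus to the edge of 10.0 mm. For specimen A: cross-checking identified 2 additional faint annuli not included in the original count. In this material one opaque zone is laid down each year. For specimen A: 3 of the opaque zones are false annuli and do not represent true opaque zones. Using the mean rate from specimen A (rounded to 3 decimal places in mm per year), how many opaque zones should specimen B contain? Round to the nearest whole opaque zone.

Specimen A: true opaque zone count = 33 − 3 + 2 = 32.
A: 4.1 mm over 32 years gives 4.1 / 32 ≈ 0.128 mm/yr.
Specimen B: 10.0 mm / 0.128 mm per year = 78.12 years ≈ 78 opaque zones.

78 opaque zones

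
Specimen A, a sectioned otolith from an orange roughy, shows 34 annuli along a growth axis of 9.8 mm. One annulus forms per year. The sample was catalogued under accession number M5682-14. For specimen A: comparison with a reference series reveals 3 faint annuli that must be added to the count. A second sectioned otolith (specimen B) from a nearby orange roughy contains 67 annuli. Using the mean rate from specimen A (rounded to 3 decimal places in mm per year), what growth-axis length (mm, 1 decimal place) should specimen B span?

Specimen A: adjusted count: 34 + 3 = 37 annuli.
A: Extension rate ≈ 9.8 / 37 = 0.265 mm/yr.
Length of B = 0.265 × 67 = 17.8 mm.

17.8 mm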